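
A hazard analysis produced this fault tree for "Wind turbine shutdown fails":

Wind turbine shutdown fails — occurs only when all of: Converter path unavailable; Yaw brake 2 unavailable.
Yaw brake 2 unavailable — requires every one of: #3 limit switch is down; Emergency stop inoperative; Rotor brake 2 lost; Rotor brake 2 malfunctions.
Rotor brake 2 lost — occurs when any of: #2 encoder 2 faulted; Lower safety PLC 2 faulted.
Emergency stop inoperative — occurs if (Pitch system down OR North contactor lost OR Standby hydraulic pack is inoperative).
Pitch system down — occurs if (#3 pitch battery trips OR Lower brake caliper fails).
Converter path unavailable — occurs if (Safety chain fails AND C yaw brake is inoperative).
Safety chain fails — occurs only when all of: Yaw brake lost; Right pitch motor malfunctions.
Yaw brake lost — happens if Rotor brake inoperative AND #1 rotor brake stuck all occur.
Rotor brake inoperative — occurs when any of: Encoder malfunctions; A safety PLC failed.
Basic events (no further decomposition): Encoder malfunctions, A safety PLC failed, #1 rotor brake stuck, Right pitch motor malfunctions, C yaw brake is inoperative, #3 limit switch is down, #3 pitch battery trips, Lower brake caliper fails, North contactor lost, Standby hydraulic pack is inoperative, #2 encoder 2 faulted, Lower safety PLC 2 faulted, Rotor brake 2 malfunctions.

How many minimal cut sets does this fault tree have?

16

Rotor brake inoperative [OR]: union of children's cut sets → 2 cut set(s).
Yaw brake lost [AND]: one cut set from each child combined → 2 × 1 = 2 cut set(s).
Safety chain fails [AND]: one cut set from each child combined → 2 × 1 = 2 cut set(s).
Converter path unavailable [AND]: one cut set from each child combined → 2 × 1 = 2 cut set(s).
Pitch system down [OR]: union of children's cut sets → 2 cut set(s).
Emergency stop inoperative [OR]: union of children's cut sets → 4 cut set(s).
Rotor brake 2 lost [OR]: union of children's cut sets → 2 cut set(s).
Yaw brake 2 unavailable [AND]: one cut set from each child combined → 1 × 4 × 2 × 1 = 8 cut set(s).
Wind turbine shutdown fails [AND]: one cut set from each child combined → 2 × 8 = 16 cut set(s).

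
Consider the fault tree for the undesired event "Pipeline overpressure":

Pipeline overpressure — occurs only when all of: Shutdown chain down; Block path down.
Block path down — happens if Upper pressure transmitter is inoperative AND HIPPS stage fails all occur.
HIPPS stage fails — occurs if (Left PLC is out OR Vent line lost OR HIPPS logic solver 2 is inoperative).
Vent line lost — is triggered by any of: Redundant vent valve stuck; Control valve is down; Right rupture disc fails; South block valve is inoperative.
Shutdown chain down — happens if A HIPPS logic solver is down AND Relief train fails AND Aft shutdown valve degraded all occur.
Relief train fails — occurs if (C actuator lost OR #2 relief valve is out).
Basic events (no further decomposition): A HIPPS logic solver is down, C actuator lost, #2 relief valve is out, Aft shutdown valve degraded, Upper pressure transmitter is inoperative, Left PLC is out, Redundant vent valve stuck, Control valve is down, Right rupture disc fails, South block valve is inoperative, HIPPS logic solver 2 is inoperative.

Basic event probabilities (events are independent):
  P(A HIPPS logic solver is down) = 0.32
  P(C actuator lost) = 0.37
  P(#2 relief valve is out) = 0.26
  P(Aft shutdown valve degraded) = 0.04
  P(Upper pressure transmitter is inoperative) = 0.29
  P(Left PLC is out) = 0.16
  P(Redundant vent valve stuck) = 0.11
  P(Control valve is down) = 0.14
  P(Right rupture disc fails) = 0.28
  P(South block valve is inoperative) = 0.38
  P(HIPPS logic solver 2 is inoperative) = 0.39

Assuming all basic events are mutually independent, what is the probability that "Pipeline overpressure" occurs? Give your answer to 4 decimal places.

0.0016

P(Relief train fails) [OR] = 1 − (1−0.37) × (1−0.26) = 0.533800
P(Shutdown chain down) [AND] = 0.32 × 0.533800 × 0.04 = 0.006833
P(Vent line lost) [OR] = 1 − (1−0.11) × (1−0.14) × (1−0.28) × (1−0.38) = 0.658325
P(HIPPS stage fails) [OR] = 1 − (1−0.16) × (1−0.658325) × (1−0.39) = 0.824926
P(Block path down) [AND] = 0.29 × 0.824926 = 0.239229
P(Pipeline overpressure) [AND] = 0.006833 × 0.239229 = 0.001635
Rounded to 4 decimal places: P(Pipeline overpressure) ≈ 0.0016.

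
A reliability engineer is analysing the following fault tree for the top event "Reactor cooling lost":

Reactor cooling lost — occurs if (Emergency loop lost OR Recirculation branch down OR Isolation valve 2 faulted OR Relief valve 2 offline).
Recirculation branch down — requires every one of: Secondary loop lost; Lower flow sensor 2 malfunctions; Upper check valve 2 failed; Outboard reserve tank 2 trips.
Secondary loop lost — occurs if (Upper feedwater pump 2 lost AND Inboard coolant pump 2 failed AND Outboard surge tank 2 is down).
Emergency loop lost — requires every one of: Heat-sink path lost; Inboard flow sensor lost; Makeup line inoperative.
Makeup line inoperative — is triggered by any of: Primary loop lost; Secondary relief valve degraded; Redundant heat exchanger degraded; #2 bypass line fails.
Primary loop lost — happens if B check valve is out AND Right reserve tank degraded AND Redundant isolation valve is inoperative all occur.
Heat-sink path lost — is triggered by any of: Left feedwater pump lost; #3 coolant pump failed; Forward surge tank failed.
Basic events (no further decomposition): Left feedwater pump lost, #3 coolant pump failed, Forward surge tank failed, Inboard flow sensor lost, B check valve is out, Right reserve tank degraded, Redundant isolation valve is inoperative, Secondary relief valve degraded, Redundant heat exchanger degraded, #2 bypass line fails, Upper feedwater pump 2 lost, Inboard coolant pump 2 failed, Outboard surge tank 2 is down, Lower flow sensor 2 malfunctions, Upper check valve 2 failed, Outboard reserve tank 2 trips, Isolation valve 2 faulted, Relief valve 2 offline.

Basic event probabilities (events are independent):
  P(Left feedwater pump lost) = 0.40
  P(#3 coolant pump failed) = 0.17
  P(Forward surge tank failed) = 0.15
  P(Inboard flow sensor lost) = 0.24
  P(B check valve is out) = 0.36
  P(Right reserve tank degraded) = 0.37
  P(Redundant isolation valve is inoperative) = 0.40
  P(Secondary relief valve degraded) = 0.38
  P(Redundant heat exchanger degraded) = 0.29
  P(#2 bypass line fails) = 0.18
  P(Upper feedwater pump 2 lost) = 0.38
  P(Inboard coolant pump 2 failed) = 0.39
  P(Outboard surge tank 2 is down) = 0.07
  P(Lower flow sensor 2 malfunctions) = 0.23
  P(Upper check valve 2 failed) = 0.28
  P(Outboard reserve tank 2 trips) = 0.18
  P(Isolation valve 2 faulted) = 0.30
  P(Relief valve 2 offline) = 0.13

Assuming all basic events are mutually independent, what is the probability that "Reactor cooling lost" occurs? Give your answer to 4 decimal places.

0.4466

P(Heat-sink path lost) [OR] = 1 − (1−0.40) × (1−0.17) × (1−0.15) = 0.576700
P(Primary loop lost) [AND] = 0.36 × 0.37 × 0.40 = 0.053280
P(Makeup line inoperative) [OR] = 1 − (1−0.053280) × (1−0.38) × (1−0.29) × (1−0.18) = 0.658268
P(Emergency loop lost) [AND] = 0.576700 × 0.24 × 0.658268 = 0.091110
P(Secondary loop lost) [AND] = 0.38 × 0.39 × 0.07 = 0.010374
P(Recirculation branch down) [AND] = 0.010374 × 0.23 × 0.28 × 0.18 = 0.000120
P(Reactor cooling lost) [OR] = 1 − (1−0.091110) × (1−0.000120) × (1−0.30) × (1−0.13) = 0.446552
Rounded to 4 decimal places: P(Reactor cooling lost) ≈ 0.4466.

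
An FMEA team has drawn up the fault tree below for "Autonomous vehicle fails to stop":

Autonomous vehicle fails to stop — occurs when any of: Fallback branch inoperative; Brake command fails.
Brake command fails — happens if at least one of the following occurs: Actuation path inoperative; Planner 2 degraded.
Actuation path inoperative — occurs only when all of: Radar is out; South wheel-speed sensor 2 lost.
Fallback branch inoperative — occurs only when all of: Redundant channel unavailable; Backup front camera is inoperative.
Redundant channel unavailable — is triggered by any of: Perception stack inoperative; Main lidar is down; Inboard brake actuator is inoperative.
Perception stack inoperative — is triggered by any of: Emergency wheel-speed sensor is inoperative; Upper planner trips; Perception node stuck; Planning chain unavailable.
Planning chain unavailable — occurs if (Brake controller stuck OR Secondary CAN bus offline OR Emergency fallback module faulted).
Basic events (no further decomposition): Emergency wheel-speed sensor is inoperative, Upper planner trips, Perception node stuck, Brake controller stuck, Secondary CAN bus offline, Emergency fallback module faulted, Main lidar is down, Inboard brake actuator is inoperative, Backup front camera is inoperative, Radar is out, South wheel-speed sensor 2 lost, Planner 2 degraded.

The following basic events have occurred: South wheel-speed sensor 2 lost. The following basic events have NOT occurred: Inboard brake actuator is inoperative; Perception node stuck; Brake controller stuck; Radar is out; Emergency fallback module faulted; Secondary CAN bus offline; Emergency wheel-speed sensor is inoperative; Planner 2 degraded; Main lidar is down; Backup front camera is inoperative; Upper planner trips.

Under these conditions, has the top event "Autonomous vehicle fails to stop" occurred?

Planning chain unavailable [OR]: Brake controller stuck=not, Secondary CAN bus offline=not, Emergency fallback module faulted=not → no input occurs → does not occur.
Perception stack inoperative [OR]: Emergency wheel-speed sensor is inoperative=not, Upper planner trips=not, Perception node stuck=not, Planning chain unavailable=not → no input occurs → does not occur.
Redundant channel unavailable [OR]: Perception stack inoperative=not, Main lidar is down=not, Inboard brake actuator is inoperative=not → no input occurs → does not occur.
Fallback branch inoperative [AND]: Redundant channel unavailable=not, Backup front camera is inoperative=not → not all inputs occur → does not occur.
Actuation path inoperative [AND]: Radar is out=not, South wheel-speed sensor 2 lost=occurs → not all inputs occur → does not occur.
Brake command fails [OR]: Actuation path inoperative=not, Planner 2 degraded=not → no input occurs → does not occur.
Autonomous vehicle fails to stop [OR]: Fallback branch inoperative=not, Brake command fails=not → no input occurs → does not occur.

No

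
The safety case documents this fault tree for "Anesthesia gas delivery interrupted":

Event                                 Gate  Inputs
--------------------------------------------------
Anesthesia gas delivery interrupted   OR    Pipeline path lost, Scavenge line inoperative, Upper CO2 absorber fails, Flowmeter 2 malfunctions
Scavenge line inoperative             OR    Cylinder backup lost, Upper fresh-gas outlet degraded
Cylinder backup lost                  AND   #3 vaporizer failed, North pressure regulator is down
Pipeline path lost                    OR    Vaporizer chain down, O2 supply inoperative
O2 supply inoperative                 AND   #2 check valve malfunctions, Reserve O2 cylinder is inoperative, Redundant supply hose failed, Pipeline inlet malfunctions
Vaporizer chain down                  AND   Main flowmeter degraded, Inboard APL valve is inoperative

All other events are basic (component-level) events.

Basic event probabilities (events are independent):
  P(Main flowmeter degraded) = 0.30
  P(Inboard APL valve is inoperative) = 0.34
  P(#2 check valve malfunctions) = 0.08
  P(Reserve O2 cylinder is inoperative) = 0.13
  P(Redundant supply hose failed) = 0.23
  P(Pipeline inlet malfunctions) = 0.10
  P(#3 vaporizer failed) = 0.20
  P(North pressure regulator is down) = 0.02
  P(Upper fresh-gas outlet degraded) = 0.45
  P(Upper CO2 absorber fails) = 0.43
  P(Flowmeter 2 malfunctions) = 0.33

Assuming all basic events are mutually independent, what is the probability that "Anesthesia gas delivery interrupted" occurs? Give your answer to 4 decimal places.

P(Vaporizer chain down) [AND] = 0.30 × 0.34 = 0.102000
P(O2 supply inoperative) [AND] = 0.08 × 0.13 × 0.23 × 0.10 = 0.000239
P(Pipeline path lost) [OR] = 1 − (1−0.102000) × (1−0.000239) = 0.102215
P(Cylinder backup lost) [AND] = 0.20 × 0.02 = 0.004000
P(Scavenge line inoperative) [OR] = 1 − (1−0.004000) × (1−0.45) = 0.452200
P(Anesthesia gas delivery interrupted) [OR] = 1 − (1−0.102215) × (1−0.452200) × (1−0.43) × (1−0.33) = 0.812179
Rounded to 4 decimal places: P(Anesthesia gas delivery interrupted) ≈ 0.8122.

0.8122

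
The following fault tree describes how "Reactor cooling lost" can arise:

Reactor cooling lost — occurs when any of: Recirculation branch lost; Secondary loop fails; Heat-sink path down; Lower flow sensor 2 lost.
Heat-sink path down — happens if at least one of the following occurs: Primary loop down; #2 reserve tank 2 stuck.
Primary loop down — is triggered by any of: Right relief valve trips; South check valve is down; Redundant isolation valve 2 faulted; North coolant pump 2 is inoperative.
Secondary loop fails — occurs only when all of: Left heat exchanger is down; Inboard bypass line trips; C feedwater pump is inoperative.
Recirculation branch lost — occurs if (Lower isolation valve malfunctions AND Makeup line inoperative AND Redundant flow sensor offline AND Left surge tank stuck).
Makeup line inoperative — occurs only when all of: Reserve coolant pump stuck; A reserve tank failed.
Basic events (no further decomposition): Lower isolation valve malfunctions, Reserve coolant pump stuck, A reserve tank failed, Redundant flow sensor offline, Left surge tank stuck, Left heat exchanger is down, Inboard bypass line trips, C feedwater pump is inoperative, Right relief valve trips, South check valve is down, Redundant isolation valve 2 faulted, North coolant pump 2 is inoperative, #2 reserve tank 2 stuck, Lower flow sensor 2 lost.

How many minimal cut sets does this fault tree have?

8

Makeup line inoperative [AND]: one cut set from each child combined → 1 × 1 = 1 cut set(s).
Recirculation branch lost [AND]: one cut set from each child combined → 1 × 1 × 1 × 1 = 1 cut set(s).
Secondary loop fails [AND]: one cut set from each child combined → 1 × 1 × 1 = 1 cut set(s).
Primary loop down [OR]: union of children's cut sets → 4 cut set(s).
Heat-sink path down [OR]: union of children's cut sets → 5 cut set(s).
Reactor cooling lost [OR]: union of children's cut sets → 8 cut set(s).
Minimal cut sets: {A reserve tank failed, Left surge tank stuck, Lower isolation valve malfunctions, Redundant flow sensor offline, Reserve coolant pump stuck}; {C feedwater pump is inoperative, Inboard bypass line trips, Left heat exchanger is down}; {Right relief valve trips}; {South check valve is down}; {Redundant isolation valve 2 faulted}; {North coolant pump 2 is inoperative}; {#2 reserve tank 2 stuck}; {Lower flow sensor 2 lost}.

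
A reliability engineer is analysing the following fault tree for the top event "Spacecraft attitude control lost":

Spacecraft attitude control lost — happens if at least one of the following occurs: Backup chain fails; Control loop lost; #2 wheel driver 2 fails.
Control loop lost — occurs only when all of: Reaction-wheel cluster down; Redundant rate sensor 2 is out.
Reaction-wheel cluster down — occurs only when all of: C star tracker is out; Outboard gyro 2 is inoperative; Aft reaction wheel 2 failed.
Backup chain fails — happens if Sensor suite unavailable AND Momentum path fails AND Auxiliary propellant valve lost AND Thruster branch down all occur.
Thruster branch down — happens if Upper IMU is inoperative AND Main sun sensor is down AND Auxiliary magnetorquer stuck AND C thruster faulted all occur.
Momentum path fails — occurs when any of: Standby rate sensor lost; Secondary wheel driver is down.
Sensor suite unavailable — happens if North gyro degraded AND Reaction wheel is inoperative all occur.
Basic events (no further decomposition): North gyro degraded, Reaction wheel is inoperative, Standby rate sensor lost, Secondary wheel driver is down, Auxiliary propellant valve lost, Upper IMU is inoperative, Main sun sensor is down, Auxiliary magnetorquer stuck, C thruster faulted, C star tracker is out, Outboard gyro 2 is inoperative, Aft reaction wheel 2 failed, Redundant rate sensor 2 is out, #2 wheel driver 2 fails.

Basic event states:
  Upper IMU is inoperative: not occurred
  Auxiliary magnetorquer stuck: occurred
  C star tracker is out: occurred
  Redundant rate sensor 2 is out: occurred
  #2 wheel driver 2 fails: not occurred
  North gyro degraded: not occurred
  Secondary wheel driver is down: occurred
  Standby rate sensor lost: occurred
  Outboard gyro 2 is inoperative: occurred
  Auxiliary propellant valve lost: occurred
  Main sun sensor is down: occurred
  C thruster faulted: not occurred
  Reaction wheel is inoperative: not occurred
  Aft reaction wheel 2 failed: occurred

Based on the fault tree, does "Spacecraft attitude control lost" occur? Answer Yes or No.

Yes

Sensor suite unavailable [AND]: North gyro degraded=not, Reaction wheel is inoperative=not → not all inputs occur → does not occur.
Momentum path fails [OR]: Standby rate sensor lost=occurs, Secondary wheel driver is down=occurs → at least one input occurs → occurs.
Thruster branch down [AND]: Upper IMU is inoperative=not, Main sun sensor is down=occurs, Auxiliary magnetorquer stuck=occurs, C thruster faulted=not → not all inputs occur → does not occur.
Backup chain fails [AND]: Sensor suite unavailable=not, Momentum path fails=occurs, Auxiliary propellant valve lost=occurs, Thruster branch down=not → not all inputs occur → does not occur.
Reaction-wheel cluster down [AND]: C star tracker is out=occurs, Outboard gyro 2 is inoperative=occurs, Aft reaction wheel 2 failed=occurs → all inputs occur → occurs.
Control loop lost [AND]: Reaction-wheel cluster down=occurs, Redundant rate sensor 2 is out=occurs → all inputs occur → occurs.
Spacecraft attitude control lost [OR]: Backup chain fails=not, Control loop lost=occurs, #2 wheel driver 2 fails=not → at least one input occurs → occurs.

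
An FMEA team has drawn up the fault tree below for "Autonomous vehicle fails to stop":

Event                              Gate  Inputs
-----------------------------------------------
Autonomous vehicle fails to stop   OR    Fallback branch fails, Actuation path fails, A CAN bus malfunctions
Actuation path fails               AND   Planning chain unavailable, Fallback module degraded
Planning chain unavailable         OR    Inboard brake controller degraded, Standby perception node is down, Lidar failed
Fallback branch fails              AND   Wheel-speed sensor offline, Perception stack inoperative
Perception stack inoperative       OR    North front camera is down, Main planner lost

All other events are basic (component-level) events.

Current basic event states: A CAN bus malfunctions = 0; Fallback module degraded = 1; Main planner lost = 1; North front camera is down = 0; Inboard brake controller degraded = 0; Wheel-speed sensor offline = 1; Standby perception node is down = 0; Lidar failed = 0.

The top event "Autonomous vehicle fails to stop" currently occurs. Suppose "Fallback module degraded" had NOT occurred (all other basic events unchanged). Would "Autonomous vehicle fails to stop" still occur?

Yes

Counterfactual: set "Fallback module degraded" to not occurred.
Perception stack inoperative [OR]: North front camera is down=not, Main planner lost=occurs → at least one input occurs → occurs.
Fallback branch fails [AND]: Wheel-speed sensor offline=occurs, Perception stack inoperative=occurs → all inputs occur → occurs.
Planning chain unavailable [OR]: Inboard brake controller degraded=not, Standby perception node is down=not, Lidar failed=not → no input occurs → does not occur.
Actuation path fails [AND]: Planning chain unavailable=not, Fallback module degraded=not → not all inputs occur → does not occur.
Autonomous vehicle fails to stop [OR]: Fallback branch fails=occurs, Actuation path fails=not, A CAN bus malfunctions=not → at least one input occurs → occurs.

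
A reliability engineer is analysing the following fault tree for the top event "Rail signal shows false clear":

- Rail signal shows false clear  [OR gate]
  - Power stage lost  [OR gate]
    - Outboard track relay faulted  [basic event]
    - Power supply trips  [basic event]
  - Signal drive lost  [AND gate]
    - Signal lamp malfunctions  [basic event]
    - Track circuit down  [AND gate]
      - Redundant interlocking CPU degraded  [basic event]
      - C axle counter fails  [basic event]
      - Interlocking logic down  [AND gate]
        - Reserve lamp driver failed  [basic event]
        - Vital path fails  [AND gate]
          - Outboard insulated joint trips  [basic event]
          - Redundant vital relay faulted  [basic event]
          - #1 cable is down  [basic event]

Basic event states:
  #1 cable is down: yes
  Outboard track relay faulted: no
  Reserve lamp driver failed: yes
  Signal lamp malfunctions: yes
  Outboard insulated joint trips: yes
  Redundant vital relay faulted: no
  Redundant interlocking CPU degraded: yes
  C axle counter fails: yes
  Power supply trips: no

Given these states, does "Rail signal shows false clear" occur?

Power stage lost [OR]: Outboard track relay faulted=not, Power supply trips=not → no input occurs → does not occur.
Vital path fails [AND]: Outboard insulated joint trips=occurs, Redundant vital relay faulted=not, #1 cable is down=occurs → not all inputs occur → does not occur.
Interlocking logic down [AND]: Reserve lamp driver failed=occurs, Vital path fails=not → not all inputs occur → does not occur.
Track circuit down [AND]: Redundant interlocking CPU degraded=occurs, C axle counter fails=occurs, Interlocking logic down=not → not all inputs occur → does not occur.
Signal drive lost [AND]: Signal lamp malfunctions=occurs, Track circuit down=not → not all inputs occur → does not occur.
Rail signal shows false clear [OR]: Power stage lost=not, Signal drive lost=not → no input occurs → does not occur.

No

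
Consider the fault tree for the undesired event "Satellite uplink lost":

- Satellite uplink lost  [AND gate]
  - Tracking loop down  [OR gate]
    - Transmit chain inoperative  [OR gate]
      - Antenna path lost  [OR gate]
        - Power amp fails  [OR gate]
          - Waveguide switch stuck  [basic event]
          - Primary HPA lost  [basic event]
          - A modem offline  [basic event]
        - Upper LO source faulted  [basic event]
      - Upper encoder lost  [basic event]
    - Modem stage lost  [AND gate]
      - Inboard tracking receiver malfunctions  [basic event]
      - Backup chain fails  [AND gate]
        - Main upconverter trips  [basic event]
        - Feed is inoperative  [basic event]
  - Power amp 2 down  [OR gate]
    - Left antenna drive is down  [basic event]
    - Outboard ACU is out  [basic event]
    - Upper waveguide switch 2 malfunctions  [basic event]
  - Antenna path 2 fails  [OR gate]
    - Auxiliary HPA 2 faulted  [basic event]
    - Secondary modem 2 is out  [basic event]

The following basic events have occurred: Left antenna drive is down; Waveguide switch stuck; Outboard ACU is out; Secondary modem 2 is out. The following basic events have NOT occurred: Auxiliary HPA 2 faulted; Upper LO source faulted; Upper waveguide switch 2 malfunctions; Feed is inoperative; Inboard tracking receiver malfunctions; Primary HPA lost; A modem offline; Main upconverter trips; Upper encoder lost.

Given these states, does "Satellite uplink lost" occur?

Power amp fails [OR]: Waveguide switch stuck=occurs, Primary HPA lost=not, A modem offline=not → at least one input occurs → occurs.
Antenna path lost [OR]: Power amp fails=occurs, Upper LO source faulted=not → at least one input occurs → occurs.
Transmit chain inoperative [OR]: Antenna path lost=occurs, Upper encoder lost=not → at least one input occurs → occurs.
Backup chain fails [AND]: Main upconverter trips=not, Feed is inoperative=not → not all inputs occur → does not occur.
Modem stage lost [AND]: Inboard tracking receiver malfunctions=not, Backup chain fails=not → not all inputs occur → does not occur.
Tracking loop down [OR]: Transmit chain inoperative=occurs, Modem stage lost=not → at least one input occurs → occurs.
Power amp 2 down [OR]: Left antenna drive is down=occurs, Outboard ACU is out=occurs, Upper waveguide switch 2 malfunctions=not → at least one input occurs → occurs.
Antenna path 2 fails [OR]: Auxiliary HPA 2 faulted=not, Secondary modem 2 is out=occurs → at least one input occurs → occurs.
Satellite uplink lost [AND]: Tracking loop down=occurs, Power amp 2 down=occurs, Antenna path 2 fails=occurs → all inputs occur → occurs.

Yes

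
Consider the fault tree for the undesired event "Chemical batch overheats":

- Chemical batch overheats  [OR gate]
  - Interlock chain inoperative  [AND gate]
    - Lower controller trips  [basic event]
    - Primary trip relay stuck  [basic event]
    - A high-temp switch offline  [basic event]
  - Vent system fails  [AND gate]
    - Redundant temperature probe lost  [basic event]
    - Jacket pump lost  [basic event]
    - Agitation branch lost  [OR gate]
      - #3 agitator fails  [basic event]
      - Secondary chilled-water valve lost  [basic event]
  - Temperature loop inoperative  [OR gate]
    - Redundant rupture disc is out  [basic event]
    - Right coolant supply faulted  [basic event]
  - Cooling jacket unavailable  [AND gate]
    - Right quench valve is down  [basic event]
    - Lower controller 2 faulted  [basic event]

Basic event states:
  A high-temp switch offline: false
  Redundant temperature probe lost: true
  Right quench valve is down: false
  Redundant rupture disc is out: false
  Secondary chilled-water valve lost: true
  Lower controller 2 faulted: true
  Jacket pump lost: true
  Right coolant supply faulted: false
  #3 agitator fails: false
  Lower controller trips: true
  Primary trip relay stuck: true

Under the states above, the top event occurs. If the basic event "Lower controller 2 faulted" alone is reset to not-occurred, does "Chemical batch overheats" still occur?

Yes

Counterfactual: set "Lower controller 2 faulted" to not occurred.
Interlock chain inoperative [AND]: Lower controller trips=occurs, Primary trip relay stuck=occurs, A high-temp switch offline=not → not all inputs occur → does not occur.
Agitation branch lost [OR]: #3 agitator fails=not, Secondary chilled-water valve lost=occurs → at least one input occurs → occurs.
Vent system fails [AND]: Redundant temperature probe lost=occurs, Jacket pump lost=occurs, Agitation branch lost=occurs → all inputs occur → occurs.
Temperature loop inoperative [OR]: Redundant rupture disc is out=not, Right coolant supply faulted=not → no input occurs → does not occur.
Cooling jacket unavailable [AND]: Right quench valve is down=not, Lower controller 2 faulted=not → not all inputs occur → does not occur.
Chemical batch overheats [OR]: Interlock chain inoperative=not, Vent system fails=occurs, Temperature loop inoperative=not, Cooling jacket unavailable=not → at least one input occurs → occurs.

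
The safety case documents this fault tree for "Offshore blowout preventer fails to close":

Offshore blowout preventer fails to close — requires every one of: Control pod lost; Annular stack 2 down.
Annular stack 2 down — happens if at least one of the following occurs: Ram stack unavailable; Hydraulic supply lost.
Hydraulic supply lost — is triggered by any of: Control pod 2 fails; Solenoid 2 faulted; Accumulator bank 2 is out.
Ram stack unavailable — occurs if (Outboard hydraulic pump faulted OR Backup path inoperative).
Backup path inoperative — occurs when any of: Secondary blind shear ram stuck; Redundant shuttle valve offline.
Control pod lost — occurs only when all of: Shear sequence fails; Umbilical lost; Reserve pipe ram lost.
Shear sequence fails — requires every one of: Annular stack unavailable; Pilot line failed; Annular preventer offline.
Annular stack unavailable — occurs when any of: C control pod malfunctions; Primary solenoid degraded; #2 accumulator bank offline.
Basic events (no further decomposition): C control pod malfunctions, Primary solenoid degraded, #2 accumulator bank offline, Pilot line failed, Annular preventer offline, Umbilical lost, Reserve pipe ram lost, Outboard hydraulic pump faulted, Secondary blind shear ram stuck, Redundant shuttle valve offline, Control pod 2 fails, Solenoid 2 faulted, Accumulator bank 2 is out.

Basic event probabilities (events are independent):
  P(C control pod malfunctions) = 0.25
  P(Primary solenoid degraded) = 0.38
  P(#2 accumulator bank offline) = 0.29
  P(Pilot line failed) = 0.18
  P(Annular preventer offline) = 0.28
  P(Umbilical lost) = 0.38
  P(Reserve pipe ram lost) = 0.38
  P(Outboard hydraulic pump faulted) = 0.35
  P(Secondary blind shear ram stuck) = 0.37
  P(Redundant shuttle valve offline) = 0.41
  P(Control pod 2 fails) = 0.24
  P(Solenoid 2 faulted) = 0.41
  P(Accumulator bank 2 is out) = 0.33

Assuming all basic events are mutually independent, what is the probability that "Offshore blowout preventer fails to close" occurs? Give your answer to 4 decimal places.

0.0045

P(Annular stack unavailable) [OR] = 1 − (1−0.25) × (1−0.38) × (1−0.29) = 0.669850
P(Shear sequence fails) [AND] = 0.669850 × 0.18 × 0.28 = 0.033760
P(Control pod lost) [AND] = 0.033760 × 0.38 × 0.38 = 0.004875
P(Backup path inoperative) [OR] = 1 − (1−0.37) × (1−0.41) = 0.628300
P(Ram stack unavailable) [OR] = 1 − (1−0.35) × (1−0.628300) = 0.758395
P(Hydraulic supply lost) [OR] = 1 − (1−0.24) × (1−0.41) × (1−0.33) = 0.699572
P(Annular stack 2 down) [OR] = 1 − (1−0.758395) × (1−0.699572) = 0.927415
P(Offshore blowout preventer fails to close) [AND] = 0.004875 × 0.927415 = 0.004521
Rounded to 4 decimal places: P(Offshore blowout preventer fails to close) ≈ 0.0045.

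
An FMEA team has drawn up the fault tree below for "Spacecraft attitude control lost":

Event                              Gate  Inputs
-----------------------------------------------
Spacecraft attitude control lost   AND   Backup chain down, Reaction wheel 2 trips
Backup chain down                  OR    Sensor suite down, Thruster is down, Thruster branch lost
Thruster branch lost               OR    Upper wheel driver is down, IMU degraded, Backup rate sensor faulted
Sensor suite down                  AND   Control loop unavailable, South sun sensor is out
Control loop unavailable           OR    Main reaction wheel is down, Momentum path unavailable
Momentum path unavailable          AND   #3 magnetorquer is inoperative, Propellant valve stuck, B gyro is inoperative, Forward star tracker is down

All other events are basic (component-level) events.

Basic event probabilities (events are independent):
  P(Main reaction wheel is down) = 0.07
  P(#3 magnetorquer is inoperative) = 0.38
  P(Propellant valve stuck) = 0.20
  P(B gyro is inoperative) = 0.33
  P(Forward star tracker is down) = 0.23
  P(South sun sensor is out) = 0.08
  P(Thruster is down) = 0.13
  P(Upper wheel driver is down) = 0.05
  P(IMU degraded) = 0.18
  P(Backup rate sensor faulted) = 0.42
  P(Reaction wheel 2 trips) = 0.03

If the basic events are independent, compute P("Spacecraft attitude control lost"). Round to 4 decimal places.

0.0183

P(Momentum path unavailable) [AND] = 0.38 × 0.20 × 0.33 × 0.23 = 0.005768
P(Control loop unavailable) [OR] = 1 − (1−0.07) × (1−0.005768) = 0.075364
P(Sensor suite down) [AND] = 0.075364 × 0.08 = 0.006029
P(Thruster branch lost) [OR] = 1 − (1−0.05) × (1−0.18) × (1−0.42) = 0.548180
P(Backup chain down) [OR] = 1 − (1−0.006029) × (1−0.13) × (1−0.548180) = 0.609286
P(Spacecraft attitude control lost) [AND] = 0.609286 × 0.03 = 0.018279
Rounded to 4 decimal places: P(Spacecraft attitude control lost) ≈ 0.0183.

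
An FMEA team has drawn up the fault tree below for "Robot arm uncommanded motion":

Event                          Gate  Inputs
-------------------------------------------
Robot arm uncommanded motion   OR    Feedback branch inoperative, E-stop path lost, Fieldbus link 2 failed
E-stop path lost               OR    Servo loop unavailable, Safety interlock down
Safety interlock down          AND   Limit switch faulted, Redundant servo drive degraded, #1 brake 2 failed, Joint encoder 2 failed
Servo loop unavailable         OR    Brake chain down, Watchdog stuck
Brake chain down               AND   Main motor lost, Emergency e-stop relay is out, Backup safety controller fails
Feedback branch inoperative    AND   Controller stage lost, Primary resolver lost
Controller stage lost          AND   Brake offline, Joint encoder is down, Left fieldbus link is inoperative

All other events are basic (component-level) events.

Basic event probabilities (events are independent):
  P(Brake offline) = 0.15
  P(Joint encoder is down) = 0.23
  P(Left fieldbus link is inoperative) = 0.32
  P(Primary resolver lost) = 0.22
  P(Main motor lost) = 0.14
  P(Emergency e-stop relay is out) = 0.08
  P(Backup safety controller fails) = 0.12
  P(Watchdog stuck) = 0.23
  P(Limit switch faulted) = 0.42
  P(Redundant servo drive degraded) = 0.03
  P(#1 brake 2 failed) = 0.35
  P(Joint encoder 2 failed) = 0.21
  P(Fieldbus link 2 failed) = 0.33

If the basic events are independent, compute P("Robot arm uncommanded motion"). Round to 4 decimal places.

0.4865

P(Controller stage lost) [AND] = 0.15 × 0.23 × 0.32 = 0.011040
P(Feedback branch inoperative) [AND] = 0.011040 × 0.22 = 0.002429
P(Brake chain down) [AND] = 0.14 × 0.08 × 0.12 = 0.001344
P(Servo loop unavailable) [OR] = 1 − (1−0.001344) × (1−0.23) = 0.231035
P(Safety interlock down) [AND] = 0.42 × 0.03 × 0.35 × 0.21 = 0.000926
P(E-stop path lost) [OR] = 1 − (1−0.231035) × (1−0.000926) = 0.231747
P(Robot arm uncommanded motion) [OR] = 1 − (1−0.002429) × (1−0.231747) × (1−0.33) = 0.486521
Rounded to 4 decimal places: P(Robot arm uncommanded motion) ≈ 0.4865.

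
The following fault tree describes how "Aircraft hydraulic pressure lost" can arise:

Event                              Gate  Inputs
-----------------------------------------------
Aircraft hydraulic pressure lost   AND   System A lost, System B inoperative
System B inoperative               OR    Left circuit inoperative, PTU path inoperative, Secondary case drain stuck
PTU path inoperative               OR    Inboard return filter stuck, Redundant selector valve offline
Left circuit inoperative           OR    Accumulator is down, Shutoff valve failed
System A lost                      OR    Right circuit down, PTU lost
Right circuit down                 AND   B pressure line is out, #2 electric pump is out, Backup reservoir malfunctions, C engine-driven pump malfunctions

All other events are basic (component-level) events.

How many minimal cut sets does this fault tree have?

10

Right circuit down [AND]: one cut set from each child combined → 1 × 1 × 1 × 1 = 1 cut set(s).
System A lost [OR]: union of children's cut sets → 2 cut set(s).
Left circuit inoperative [OR]: union of children's cut sets → 2 cut set(s).
PTU path inoperative [OR]: union of children's cut sets → 2 cut set(s).
System B inoperative [OR]: union of children's cut sets → 5 cut set(s).
Aircraft hydraulic pressure lost [AND]: one cut set from each child combined → 2 × 5 = 10 cut set(s).
Minimal cut sets: {#2 electric pump is out, Accumulator is down, B pressure line is out, Backup reservoir malfunctions, C engine-driven pump malfunctions}; {#2 electric pump is out, B pressure line is out, Backup reservoir malfunctions, C engine-driven pump malfunctions, Shutoff valve failed}; {#2 electric pump is out, B pressure line is out, Backup reservoir malfunctions, C engine-driven pump malfunctions, Inboard return filter stuck}; {#2 electric pump is out, B pressure line is out, Backup reservoir malfunctions, C engine-driven pump malfunctions, Redundant selector valve offline}; {#2 electric pump is out, B pressure line is out, Backup reservoir malfunctions, C engine-driven pump malfunctions, Secondary case drain stuck}; {Accumulator is down, PTU lost}; {PTU lost, Shutoff valve failed}; {Inboard return filter stuck, PTU lost}; {PTU lost, Redundant selector valve offline}; {PTU lost, Secondary case drain stuck}.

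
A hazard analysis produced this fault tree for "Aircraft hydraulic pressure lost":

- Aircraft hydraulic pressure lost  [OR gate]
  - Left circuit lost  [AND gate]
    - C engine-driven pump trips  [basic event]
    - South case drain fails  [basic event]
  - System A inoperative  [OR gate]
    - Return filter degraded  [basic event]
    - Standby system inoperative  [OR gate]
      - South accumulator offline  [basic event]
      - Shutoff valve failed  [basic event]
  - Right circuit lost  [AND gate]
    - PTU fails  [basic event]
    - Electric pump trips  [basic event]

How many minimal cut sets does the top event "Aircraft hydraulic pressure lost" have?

5

Left circuit lost [AND]: one cut set from each child combined → 1 × 1 = 1 cut set(s).
Standby system inoperative [OR]: union of children's cut sets → 2 cut set(s).
System A inoperative [OR]: union of children's cut sets → 3 cut set(s).
Right circuit lost [AND]: one cut set from each child combined → 1 × 1 = 1 cut set(s).
Aircraft hydraulic pressure lost [OR]: union of children's cut sets → 5 cut set(s).
Minimal cut sets: {C engine-driven pump trips, South case drain fails}; {Return filter degraded}; {South accumulator offline}; {Shutoff valve failed}; {Electric pump trips, PTU fails}.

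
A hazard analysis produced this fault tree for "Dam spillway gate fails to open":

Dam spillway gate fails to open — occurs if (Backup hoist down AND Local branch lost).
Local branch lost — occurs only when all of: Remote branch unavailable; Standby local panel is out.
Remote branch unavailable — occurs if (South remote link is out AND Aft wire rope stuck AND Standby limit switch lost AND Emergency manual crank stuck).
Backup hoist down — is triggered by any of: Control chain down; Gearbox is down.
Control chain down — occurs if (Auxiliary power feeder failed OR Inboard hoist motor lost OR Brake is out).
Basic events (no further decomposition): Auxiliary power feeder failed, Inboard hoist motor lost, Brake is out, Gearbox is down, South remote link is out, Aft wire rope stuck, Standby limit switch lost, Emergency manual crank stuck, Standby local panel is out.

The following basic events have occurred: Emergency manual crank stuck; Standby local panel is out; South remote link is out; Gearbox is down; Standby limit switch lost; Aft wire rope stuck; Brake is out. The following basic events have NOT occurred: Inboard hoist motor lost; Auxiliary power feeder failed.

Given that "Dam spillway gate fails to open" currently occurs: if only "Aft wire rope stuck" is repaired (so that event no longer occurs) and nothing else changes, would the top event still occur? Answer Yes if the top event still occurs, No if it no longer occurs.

Counterfactual: set "Aft wire rope stuck" to not occurred.
Control chain down [OR]: Auxiliary power feeder failed=not, Inboard hoist motor lost=not, Brake is out=occurs → at least one input occurs → occurs.
Backup hoist down [OR]: Control chain down=occurs, Gearbox is down=occurs → at least one input occurs → occurs.
Remote branch unavailable [AND]: South remote link is out=occurs, Aft wire rope stuck=not, Standby limit switch lost=occurs, Emergency manual crank stuck=occurs → not all inputs occur → does not occur.
Local branch lost [AND]: Remote branch unavailable=not, Standby local panel is out=occurs → not all inputs occur → does not occur.
Dam spillway gate fails to open [AND]: Backup hoist down=occurs, Local branch lost=not → not all inputs occur → does not occur.

No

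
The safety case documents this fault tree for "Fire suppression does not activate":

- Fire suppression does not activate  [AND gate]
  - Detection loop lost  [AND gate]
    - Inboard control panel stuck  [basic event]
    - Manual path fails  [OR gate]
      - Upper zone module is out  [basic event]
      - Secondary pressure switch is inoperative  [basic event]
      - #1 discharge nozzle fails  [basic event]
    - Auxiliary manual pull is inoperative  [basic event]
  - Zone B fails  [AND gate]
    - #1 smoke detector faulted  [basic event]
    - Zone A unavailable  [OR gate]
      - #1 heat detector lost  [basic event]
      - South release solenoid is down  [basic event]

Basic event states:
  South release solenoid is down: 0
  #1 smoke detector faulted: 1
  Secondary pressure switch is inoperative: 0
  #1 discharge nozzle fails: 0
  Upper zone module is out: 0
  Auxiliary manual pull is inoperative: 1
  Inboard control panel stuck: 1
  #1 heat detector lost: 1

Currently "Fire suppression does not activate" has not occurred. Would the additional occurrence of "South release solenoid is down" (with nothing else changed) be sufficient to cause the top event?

Counterfactual: set "South release solenoid is down" to occurred.
Manual path fails [OR]: Upper zone module is out=not, Secondary pressure switch is inoperative=not, #1 discharge nozzle fails=not → no input occurs → does not occur.
Detection loop lost [AND]: Inboard control panel stuck=occurs, Manual path fails=not, Auxiliary manual pull is inoperative=occurs → not all inputs occur → does not occur.
Zone A unavailable [OR]: #1 heat detector lost=occurs, South release solenoid is down=occurs → at least one input occurs → occurs.
Zone B fails [AND]: #1 smoke detector faulted=occurs, Zone A unavailable=occurs → all inputs occur → occurs.
Fire suppression does not activate [AND]: Detection loop lost=not, Zone B fails=occurs → not all inputs occur → does not occur.

No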